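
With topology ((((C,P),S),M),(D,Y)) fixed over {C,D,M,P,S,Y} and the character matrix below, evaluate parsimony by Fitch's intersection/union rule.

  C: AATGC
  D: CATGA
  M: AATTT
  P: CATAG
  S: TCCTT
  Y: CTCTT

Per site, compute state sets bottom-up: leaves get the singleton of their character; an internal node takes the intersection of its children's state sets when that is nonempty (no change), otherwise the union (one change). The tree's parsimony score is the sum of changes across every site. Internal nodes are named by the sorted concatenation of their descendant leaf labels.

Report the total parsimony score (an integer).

13

[col 0] CP: children C:{A}, P:{C} ∪→ {A,C}; cost 1
[col 0] CPS: children CP:{A,C}, S:{T} ∪→ {A,C,T}; cost 1
[col 0] CMPS: children CPS:{A,C,T}, M:{A} ∩→ {A}; cost 0
[col 0] DY: children D:{C}, Y:{C} ∩→ {C}; cost 0
[col 0] CDMPSY: children CMPS:{A}, DY:{C} ∪→ {A,C}; cost 1
[col 1] CP: children C:{A}, P:{A} ∩→ {A}; cost 0
[col 1] CPS: children CP:{A}, S:{C} ∪→ {A,C}; cost 1
[col 1] CMPS: children CPS:{A,C}, M:{A} ∩→ {A}; cost 0
[col 1] DY: children D:{A}, Y:{T} ∪→ {A,T}; cost 1
[col 1] CDMPSY: children CMPS:{A}, DY:{A,T} ∩→ {A}; cost 0
[col 2] CP: children C:{T}, P:{T} ∩→ {T}; cost 0
[col 2] CPS: children CP:{T}, S:{C} ∪→ {C,T}; cost 1
[col 2] CMPS: children CPS:{C,T}, M:{T} ∩→ {T}; cost 0
[col 2] DY: children D:{T}, Y:{C} ∪→ {C,T}; cost 1
[col 2] CDMPSY: children CMPS:{T}, DY:{C,T} ∩→ {T}; cost 0
[col 3] CP: children C:{G}, P:{A} ∪→ {A,G}; cost 1
[col 3] CPS: children CP:{A,G}, S:{T} ∪→ {A,G,T}; cost 1
[col 3] CMPS: children CPS:{A,G,T}, M:{T} ∩→ {T}; cost 0
[col 3] DY: children D:{G}, Y:{T} ∪→ {G,T}; cost 1
[col 3] CDMPSY: children CMPS:{T}, DY:{G,T} ∩→ {T}; cost 0
[col 4] CP: children C:{C}, P:{G} ∪→ {C,G}; cost 1
[col 4] CPS: children CP:{C,G}, S:{T} ∪→ {C,G,T}; cost 1
[col 4] CMPS: children CPS:{C,G,T}, M:{T} ∩→ {T}; cost 0
[col 4] DY: children D:{A}, Y:{T} ∪→ {A,T}; cost 1
[col 4] CDMPSY: children CMPS:{T}, DY:{A,T} ∩→ {T}; cost 0
per-site changes: [3, 2, 2, 3, 3]; total = 13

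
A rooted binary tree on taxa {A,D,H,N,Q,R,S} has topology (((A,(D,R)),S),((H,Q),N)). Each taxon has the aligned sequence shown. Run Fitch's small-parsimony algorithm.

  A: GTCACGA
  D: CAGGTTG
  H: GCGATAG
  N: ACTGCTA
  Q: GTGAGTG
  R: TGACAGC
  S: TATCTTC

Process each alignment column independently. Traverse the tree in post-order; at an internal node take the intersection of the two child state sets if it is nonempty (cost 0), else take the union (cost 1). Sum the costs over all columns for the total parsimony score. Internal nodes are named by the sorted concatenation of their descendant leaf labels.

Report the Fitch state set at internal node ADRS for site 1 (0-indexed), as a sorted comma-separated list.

[col 0] DR: children D:{C}, R:{T} ∪→ {C,T}; cost 1
[col 0] ADR: children A:{G}, DR:{C,T} ∪→ {C,G,T}; cost 1
[col 0] ADRS: children ADR:{C,G,T}, S:{T} ∩→ {T}; cost 0
[col 0] HQ: children H:{G}, Q:{G} ∩→ {G}; cost 0
[col 0] HNQ: children HQ:{G}, N:{A} ∪→ {A,G}; cost 1
[col 0] ADHNQRS: children ADRS:{T}, HNQ:{A,G} ∪→ {A,G,T}; cost 1
[col 1] DR: children D:{A}, R:{G} ∪→ {A,G}; cost 1
[col 1] ADR: children A:{T}, DR:{A,G} ∪→ {A,G,T}; cost 1
[col 1] ADRS: children ADR:{A,G,T}, S:{A} ∩→ {A}; cost 0
[col 1] HQ: children H:{C}, Q:{T} ∪→ {C,T}; cost 1
[col 1] HNQ: children HQ:{C,T}, N:{C} ∩→ {C}; cost 0
[col 1] ADHNQRS: children ADRS:{A}, HNQ:{C} ∪→ {A,C}; cost 1
[col 2] DR: children D:{G}, R:{A} ∪→ {A,G}; cost 1
[col 2] ADR: children A:{C}, DR:{A,G} ∪→ {A,C,G}; cost 1
[col 2] ADRS: children ADR:{A,C,G}, S:{T} ∪→ {A,C,G,T}; cost 1
[col 2] HQ: children H:{G}, Q:{G} ∩→ {G}; cost 0
[col 2] HNQ: children HQ:{G}, N:{T} ∪→ {G,T}; cost 1
[col 2] ADHNQRS: children ADRS:{A,C,G,T}, HNQ:{G,T} ∩→ {G,T}; cost 0
[col 3] DR: children D:{G}, R:{C} ∪→ {C,G}; cost 1
[col 3] ADR: children A:{A}, DR:{C,G} ∪→ {A,C,G}; cost 1
[col 3] ADRS: children ADR:{A,C,G}, S:{C} ∩→ {C}; cost 0
[col 3] HQ: children H:{A}, Q:{A} ∩→ {A}; cost 0
[col 3] HNQ: children HQ:{A}, N:{G} ∪→ {A,G}; cost 1
[col 3] ADHNQRS: children ADRS:{C}, HNQ:{A,G} ∪→ {A,C,G}; cost 1
[col 4] DR: children D:{T}, R:{A} ∪→ {A,T}; cost 1
[col 4] ADR: children A:{C}, DR:{A,T} ∪→ {A,C,T}; cost 1
[col 4] ADRS: children ADR:{A,C,T}, S:{T} ∩→ {T}; cost 0
[col 4] HQ: children H:{T}, Q:{G} ∪→ {G,T}; cost 1
[col 4] HNQ: children HQ:{G,T}, N:{C} ∪→ {C,G,T}; cost 1
[col 4] ADHNQRS: children ADRS:{T}, HNQ:{C,G,T} ∩→ {T}; cost 0
[col 5] DR: children D:{T}, R:{G} ∪→ {G,T}; cost 1
[col 5] ADR: children A:{G}, DR:{G,T} ∩→ {G}; cost 0
[col 5] ADRS: children ADR:{G}, S:{T} ∪→ {G,T}; cost 1
[col 5] HQ: children H:{A}, Q:{T} ∪→ {A,T}; cost 1
[col 5] HNQ: children HQ:{A,T}, N:{T} ∩→ {T}; cost 0
[col 5] ADHNQRS: children ADRS:{G,T}, HNQ:{T} ∩→ {T}; cost 0
[col 6] DR: children D:{G}, R:{C} ∪→ {C,G}; cost 1
[col 6] ADR: children A:{A}, DR:{C,G} ∪→ {A,C,G}; cost 1
[col 6] ADRS: children ADR:{A,C,G}, S:{C} ∩→ {C}; cost 0
[col 6] HQ: children H:{G}, Q:{G} ∩→ {G}; cost 0
[col 6] HNQ: children HQ:{G}, N:{A} ∪→ {A,G}; cost 1
[col 6] ADHNQRS: children ADRS:{C}, HNQ:{A,G} ∪→ {A,C,G}; cost 1
per-site changes: [4, 4, 4, 4, 4, 3, 4]; total = 27

A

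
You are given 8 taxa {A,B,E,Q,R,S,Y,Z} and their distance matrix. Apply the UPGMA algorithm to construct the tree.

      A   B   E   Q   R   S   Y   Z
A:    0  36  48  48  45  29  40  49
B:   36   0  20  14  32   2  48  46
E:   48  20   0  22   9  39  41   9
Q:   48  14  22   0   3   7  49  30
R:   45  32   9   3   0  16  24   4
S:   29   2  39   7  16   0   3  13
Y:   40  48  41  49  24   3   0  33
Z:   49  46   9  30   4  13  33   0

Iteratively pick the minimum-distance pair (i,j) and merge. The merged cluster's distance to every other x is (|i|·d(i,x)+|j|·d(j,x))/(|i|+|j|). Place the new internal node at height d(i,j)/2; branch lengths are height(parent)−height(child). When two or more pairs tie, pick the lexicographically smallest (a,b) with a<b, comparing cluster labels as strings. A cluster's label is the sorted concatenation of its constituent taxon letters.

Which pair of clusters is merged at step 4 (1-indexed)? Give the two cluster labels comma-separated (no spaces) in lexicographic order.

iteration 1: select B,S (d=2); attach at lengths (1, 1); label the merged cluster BS
  updated: d(A,BS)=65/2, d(BS,E)=59/2, d(BS,Q)=21/2, d(BS,R)=24, d(BS,Y)=51/2, d(BS,Z)=59/2
iteration 2: select Q,R (d=3); attach at lengths (3/2, 3/2); label the merged cluster QR
  updated: d(A,QR)=93/2, d(BS,QR)=69/4, d(E,QR)=31/2, d(QR,Y)=73/2, d(QR,Z)=17
iteration 3: select E,Z (d=9); attach at lengths (9/2, 9/2); label the merged cluster EZ
  updated: d(A,EZ)=97/2, d(BS,EZ)=59/2, d(EZ,QR)=65/4, d(EZ,Y)=37
iteration 4: select EZ,QR (d=65/4); attach at lengths (29/8, 53/8); label the merged cluster EQRZ
  updated: d(A,EQRZ)=95/2, d(BS,EQRZ)=187/8, d(EQRZ,Y)=147/4
iteration 5: select BS,EQRZ (d=187/8); attach at lengths (171/16, 57/16); label the merged cluster BEQRSZ
  updated: d(A,BEQRSZ)=85/2, d(BEQRSZ,Y)=33
iteration 6: select BEQRSZ,Y (d=33); attach at lengths (77/16, 33/2); label the merged cluster BEQRSYZ
  updated: d(A,BEQRSYZ)=295/7
iteration 7: select A,BEQRSYZ (d=295/7); attach at lengths (295/14, 32/7); label the merged cluster ABEQRSYZ
final tree: (A:295/14,(((B:1,S:1):171/16,((E:9/2,Z:9/2):29/8,(Q:3/2,R:3/2):53/8):57/16):77/16,Y:33/2):32/7)
total length: 9571/112

EZ,QR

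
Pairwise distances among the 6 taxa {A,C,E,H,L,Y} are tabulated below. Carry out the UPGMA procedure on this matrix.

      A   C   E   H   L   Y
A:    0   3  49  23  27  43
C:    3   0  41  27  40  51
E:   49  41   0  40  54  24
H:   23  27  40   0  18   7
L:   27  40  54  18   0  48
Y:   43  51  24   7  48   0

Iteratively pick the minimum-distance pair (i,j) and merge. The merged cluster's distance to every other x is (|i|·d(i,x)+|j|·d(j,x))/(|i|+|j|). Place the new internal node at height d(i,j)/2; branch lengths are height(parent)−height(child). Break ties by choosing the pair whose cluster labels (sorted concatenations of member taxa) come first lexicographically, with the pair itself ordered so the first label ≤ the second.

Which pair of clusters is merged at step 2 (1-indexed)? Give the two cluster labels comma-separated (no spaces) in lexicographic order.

H,Y

1. join A+C (d=3) ⇒ AC; edges |A|=3/2, |C|=3/2
  updated: d(AC,E)=45, d(AC,H)=25, d(AC,L)=67/2, d(AC,Y)=47
2. join H+Y (d=7) ⇒ HY; edges |H|=7/2, |Y|=7/2
  updated: d(AC,HY)=36, d(E,HY)=32, d(HY,L)=33
3. join E+HY (d=32) ⇒ EHY; edges |E|=16, |HY|=25/2
  updated: d(AC,EHY)=39, d(EHY,L)=40
4. join AC+L (d=67/2) ⇒ ACL; edges |AC|=61/4, |L|=67/4
  updated: d(ACL,EHY)=118/3
5. join ACL+EHY (d=118/3) ⇒ ACEHLY; edges |ACL|=35/12, |EHY|=11/3
final tree: (((A:3/2,C:3/2):61/4,L:67/4):35/12,(E:16,(H:7/2,Y:7/2):25/2):11/3)
total length: 925/12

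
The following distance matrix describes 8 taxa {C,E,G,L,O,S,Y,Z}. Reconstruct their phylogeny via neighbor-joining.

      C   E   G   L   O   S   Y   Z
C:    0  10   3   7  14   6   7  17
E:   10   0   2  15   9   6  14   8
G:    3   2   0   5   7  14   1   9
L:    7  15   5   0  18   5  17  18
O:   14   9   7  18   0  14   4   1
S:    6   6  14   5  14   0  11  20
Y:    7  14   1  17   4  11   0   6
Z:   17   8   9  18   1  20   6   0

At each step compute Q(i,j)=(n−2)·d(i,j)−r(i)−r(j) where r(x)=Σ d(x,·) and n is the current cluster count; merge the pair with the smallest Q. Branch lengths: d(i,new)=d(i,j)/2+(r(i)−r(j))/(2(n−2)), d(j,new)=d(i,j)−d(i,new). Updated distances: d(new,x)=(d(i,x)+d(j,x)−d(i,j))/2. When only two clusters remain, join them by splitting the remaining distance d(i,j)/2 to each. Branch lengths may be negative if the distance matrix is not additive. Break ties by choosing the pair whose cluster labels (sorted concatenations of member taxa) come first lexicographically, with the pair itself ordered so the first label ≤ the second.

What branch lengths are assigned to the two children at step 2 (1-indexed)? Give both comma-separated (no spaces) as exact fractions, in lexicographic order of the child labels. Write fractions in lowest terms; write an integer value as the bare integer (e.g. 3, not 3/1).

37/10,4/5

1. join O+Z (d=1, Q=-140) ⇒ OZ; edges |O|=-1/2, |Z|=3/2
  updated: d(C,OZ)=15, d(E,OZ)=8, d(G,OZ)=15/2, d(L,OZ)=35/2, d(OZ,S)=33/2, d(OZ,Y)=9/2
2. join OZ+Y (d=9/2, Q=-101) ⇒ OYZ; edges |OZ|=37/10, |Y|=4/5
  updated: d(C,OYZ)=35/4, d(E,OYZ)=35/4, d(G,OYZ)=2, d(L,OYZ)=15, d(OYZ,S)=23/2
3. join L+S (d=5, Q=-139/2) ⇒ LS; edges |L|=49/16, |S|=31/16
  updated: d(C,LS)=4, d(E,LS)=8, d(G,LS)=7, d(LS,OYZ)=43/4
4. join C+LS (d=4, Q=-87/2) ⇒ CLS; edges |C|=4/3, |LS|=8/3
  updated: d(CLS,E)=7, d(CLS,G)=3, d(CLS,OYZ)=31/4
5. join CLS+E (d=7, Q=-43/2) ⇒ CELS; edges |CLS|=7/2, |E|=7/2
  updated: d(CELS,G)=-1, d(CELS,OYZ)=19/4
6. join CELS+G (d=-1, Q=-23/4) ⇒ CEGLS; edges |CELS|=7/8, |G|=-15/8
  updated: d(CEGLS,OYZ)=31/8
7. join CEGLS+OYZ (d=31/8) ⇒ CEGLOSYZ; edges |CEGLS|=31/16, |OYZ|=31/16
final tree: ((((C:4/3,(L:49/16,S:31/16):8/3):7/2,E:7/2):7/8,G:-15/8):31/16,((O:-1/2,Z:3/2):37/10,Y:4/5):31/16)
total length: 195/8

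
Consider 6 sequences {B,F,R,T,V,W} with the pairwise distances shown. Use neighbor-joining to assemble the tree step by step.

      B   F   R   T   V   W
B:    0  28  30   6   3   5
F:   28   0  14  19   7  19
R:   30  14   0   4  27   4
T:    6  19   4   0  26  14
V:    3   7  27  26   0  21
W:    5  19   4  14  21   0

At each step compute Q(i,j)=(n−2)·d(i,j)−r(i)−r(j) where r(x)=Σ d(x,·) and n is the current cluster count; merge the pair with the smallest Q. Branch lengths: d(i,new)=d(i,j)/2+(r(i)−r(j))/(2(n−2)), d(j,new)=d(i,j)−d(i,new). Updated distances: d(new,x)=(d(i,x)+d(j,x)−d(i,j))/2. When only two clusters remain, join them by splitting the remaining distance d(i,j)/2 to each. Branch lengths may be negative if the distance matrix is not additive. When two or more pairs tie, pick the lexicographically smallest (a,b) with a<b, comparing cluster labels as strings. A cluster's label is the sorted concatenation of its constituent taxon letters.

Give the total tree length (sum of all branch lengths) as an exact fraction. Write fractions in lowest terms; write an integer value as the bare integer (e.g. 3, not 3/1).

551/16

step 1: merge (B,V) at d=3, Q=-144; branch lengths B→0, V→3; new cluster BV
  updated: d(BV,F)=16, d(BV,R)=27, d(BV,T)=29/2, d(BV,W)=23/2
step 2: merge (BV,F) at d=16, Q=-89; branch lengths BV→49/6, F→47/6; new cluster BFV
  updated: d(BFV,R)=25/2, d(BFV,T)=35/4, d(BFV,W)=29/4
step 3: merge (BFV,W) at d=29/4, Q=-157/4; branch lengths BFV→71/16, W→45/16; new cluster BFVW
  updated: d(BFVW,R)=37/8, d(BFVW,T)=31/4
step 4: merge (BFVW,R) at d=37/8, Q=-131/8; branch lengths BFVW→67/16, R→7/16; new cluster BFRVW
  updated: d(BFRVW,T)=57/16
step 5: merge (BFRVW,T) at d=57/16; branch lengths BFRVW→57/32, T→57/32; new cluster BFRTVW
final tree: (((((B:0,V:3):49/6,F:47/6):71/16,W:45/16):67/16,R:7/16):57/32,T:57/32)
total length: 551/16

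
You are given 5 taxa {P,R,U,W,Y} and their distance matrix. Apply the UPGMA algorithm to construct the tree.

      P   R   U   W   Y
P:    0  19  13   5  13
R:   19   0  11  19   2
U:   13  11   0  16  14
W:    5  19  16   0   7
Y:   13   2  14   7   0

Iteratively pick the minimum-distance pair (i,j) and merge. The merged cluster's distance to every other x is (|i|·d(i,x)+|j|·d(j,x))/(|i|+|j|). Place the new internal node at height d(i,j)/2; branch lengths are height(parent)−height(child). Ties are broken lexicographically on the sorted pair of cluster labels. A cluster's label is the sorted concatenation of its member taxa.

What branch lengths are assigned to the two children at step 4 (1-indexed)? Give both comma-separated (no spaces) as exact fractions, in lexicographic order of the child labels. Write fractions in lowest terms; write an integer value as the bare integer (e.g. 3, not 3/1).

19/4,1

step 1: merge (R,Y) at d=2; branch lengths R→1, Y→1; new cluster RY
  updated: d(P,RY)=16, d(RY,U)=25/2, d(RY,W)=13
step 2: merge (P,W) at d=5; branch lengths P→5/2, W→5/2; new cluster PW
  updated: d(PW,RY)=29/2, d(PW,U)=29/2
step 3: merge (RY,U) at d=25/2; branch lengths RY→21/4, U→25/4; new cluster RUY
  updated: d(PW,RUY)=29/2
step 4: merge (PW,RUY) at d=29/2; branch lengths PW→19/4, RUY→1; new cluster PRUWY
final tree: ((P:5/2,W:5/2):19/4,((R:1,Y:1):21/4,U:25/4):1)
total length: 97/4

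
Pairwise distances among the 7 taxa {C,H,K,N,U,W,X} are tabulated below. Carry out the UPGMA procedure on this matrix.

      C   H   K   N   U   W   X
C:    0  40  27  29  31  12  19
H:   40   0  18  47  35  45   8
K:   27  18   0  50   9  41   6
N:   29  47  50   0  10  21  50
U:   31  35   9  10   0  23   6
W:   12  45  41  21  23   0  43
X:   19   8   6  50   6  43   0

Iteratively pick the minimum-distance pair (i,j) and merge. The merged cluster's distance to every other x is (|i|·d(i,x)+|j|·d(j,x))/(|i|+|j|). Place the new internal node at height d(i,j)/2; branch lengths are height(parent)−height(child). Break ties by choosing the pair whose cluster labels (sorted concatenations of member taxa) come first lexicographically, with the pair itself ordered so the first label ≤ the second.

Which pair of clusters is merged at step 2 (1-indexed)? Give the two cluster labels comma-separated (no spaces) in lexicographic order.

1. join K+X (d=6) ⇒ KX; edges |K|=3, |X|=3
  updated: d(C,KX)=23, d(H,KX)=13, d(KX,N)=50, d(KX,U)=15/2, d(KX,W)=42
2. join KX+U (d=15/2) ⇒ KUX; edges |KX|=3/4, |U|=15/4
  updated: d(C,KUX)=77/3, d(H,KUX)=61/3, d(KUX,N)=110/3, d(KUX,W)=107/3
3. join C+W (d=12) ⇒ CW; edges |C|=6, |W|=6
  updated: d(CW,H)=85/2, d(CW,KUX)=92/3, d(CW,N)=25
4. join H+KUX (d=61/3) ⇒ HKUX; edges |H|=61/6, |KUX|=77/12
  updated: d(CW,HKUX)=269/8, d(HKUX,N)=157/4
5. join CW+N (d=25) ⇒ CNW; edges |CW|=13/2, |N|=25/2
  updated: d(CNW,HKUX)=71/2
6. join CNW+HKUX (d=71/2) ⇒ CHKNUWX; edges |CNW|=21/4, |HKUX|=91/12
final tree: (((C:6,W:6):13/2,N:25/2):21/4,(H:61/6,((K:3,X:3):3/4,U:15/4):77/12):91/12)
total length: 851/12

KX,U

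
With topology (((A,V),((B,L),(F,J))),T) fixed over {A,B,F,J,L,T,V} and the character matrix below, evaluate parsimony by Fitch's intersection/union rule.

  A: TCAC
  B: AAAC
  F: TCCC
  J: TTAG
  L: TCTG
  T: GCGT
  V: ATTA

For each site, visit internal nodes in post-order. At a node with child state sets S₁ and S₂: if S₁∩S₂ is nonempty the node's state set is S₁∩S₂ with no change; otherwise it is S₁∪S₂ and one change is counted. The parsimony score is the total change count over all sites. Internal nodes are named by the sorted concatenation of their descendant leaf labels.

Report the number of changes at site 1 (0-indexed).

[col 0] AV: children A:{T}, V:{A} ∪→ {A,T}; cost 1
[col 0] BL: children B:{A}, L:{T} ∪→ {A,T}; cost 1
[col 0] FJ: children F:{T}, J:{T} ∩→ {T}; cost 0
[col 0] BFJL: children BL:{A,T}, FJ:{T} ∩→ {T}; cost 0
[col 0] ABFJLV: children AV:{A,T}, BFJL:{T} ∩→ {T}; cost 0
[col 0] ABFJLTV: children ABFJLV:{T}, T:{G} ∪→ {G,T}; cost 1
[col 1] AV: children A:{C}, V:{T} ∪→ {C,T}; cost 1
[col 1] BL: children B:{A}, L:{C} ∪→ {A,C}; cost 1
[col 1] FJ: children F:{C}, J:{T} ∪→ {C,T}; cost 1
[col 1] BFJL: children BL:{A,C}, FJ:{C,T} ∩→ {C}; cost 0
[col 1] ABFJLV: children AV:{C,T}, BFJL:{C} ∩→ {C}; cost 0
[col 1] ABFJLTV: children ABFJLV:{C}, T:{C} ∩→ {C}; cost 0
[col 2] AV: children A:{A}, V:{T} ∪→ {A,T}; cost 1
[col 2] BL: children B:{A}, L:{T} ∪→ {A,T}; cost 1
[col 2] FJ: children F:{C}, J:{A} ∪→ {A,C}; cost 1
[col 2] BFJL: children BL:{A,T}, FJ:{A,C} ∩→ {A}; cost 0
[col 2] ABFJLV: children AV:{A,T}, BFJL:{A} ∩→ {A}; cost 0
[col 2] ABFJLTV: children ABFJLV:{A}, T:{G} ∪→ {A,G}; cost 1
[col 3] AV: children A:{C}, V:{A} ∪→ {A,C}; cost 1
[col 3] BL: children B:{C}, L:{G} ∪→ {C,G}; cost 1
[col 3] FJ: children F:{C}, J:{G} ∪→ {C,G}; cost 1
[col 3] BFJL: children BL:{C,G}, FJ:{C,G} ∩→ {C,G}; cost 0
[col 3] ABFJLV: children AV:{A,C}, BFJL:{C,G} ∩→ {C}; cost 0
[col 3] ABFJLTV: children ABFJLV:{C}, T:{T} ∪→ {C,T}; cost 1
per-site changes: [3, 3, 4, 4]; total = 14

3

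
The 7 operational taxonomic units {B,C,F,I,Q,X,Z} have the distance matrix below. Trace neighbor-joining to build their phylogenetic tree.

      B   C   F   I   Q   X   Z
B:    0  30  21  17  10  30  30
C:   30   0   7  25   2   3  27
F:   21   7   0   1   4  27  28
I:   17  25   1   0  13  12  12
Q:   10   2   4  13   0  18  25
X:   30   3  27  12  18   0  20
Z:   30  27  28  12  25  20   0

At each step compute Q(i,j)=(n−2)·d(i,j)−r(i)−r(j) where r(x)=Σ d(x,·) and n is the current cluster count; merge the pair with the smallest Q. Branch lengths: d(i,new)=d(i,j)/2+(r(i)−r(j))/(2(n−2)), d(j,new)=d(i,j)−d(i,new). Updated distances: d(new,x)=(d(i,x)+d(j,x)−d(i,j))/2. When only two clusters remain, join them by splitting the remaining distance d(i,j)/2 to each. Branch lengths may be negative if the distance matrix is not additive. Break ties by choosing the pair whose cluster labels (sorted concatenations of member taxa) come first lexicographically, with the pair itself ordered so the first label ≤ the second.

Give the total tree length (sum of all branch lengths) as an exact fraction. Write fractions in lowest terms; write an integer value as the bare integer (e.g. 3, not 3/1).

step 1: merge (C,X) at d=3, Q=-189; branch lengths C→-1/10, X→31/10; new cluster CX
  updated: d(B,CX)=57/2, d(CX,F)=31/2, d(CX,I)=17, d(CX,Q)=17/2, d(CX,Z)=22
step 2: merge (I,Z) at d=12, Q=-129; branch lengths I→-9/8, Z→105/8; new cluster IZ
  updated: d(B,IZ)=35/2, d(CX,IZ)=27/2, d(F,IZ)=17/2, d(IZ,Q)=13
step 3: merge (B,Q) at d=10, Q=-165/2; branch lengths B→143/12, Q→-23/12; new cluster BQ
  updated: d(BQ,CX)=27/2, d(BQ,F)=15/2, d(BQ,IZ)=41/4
step 4: merge (BQ,F) at d=15/2, Q=-191/4; branch lengths BQ→59/16, F→61/16; new cluster BFQ
  updated: d(BFQ,CX)=43/4, d(BFQ,IZ)=45/8
step 5: merge (BFQ,CX) at d=43/4, Q=-239/8; branch lengths BFQ→23/16, CX→149/16; new cluster BCFQX
  updated: d(BCFQX,IZ)=67/16
step 6: merge (BCFQX,IZ) at d=67/16; branch lengths BCFQX→67/32, IZ→67/32; new cluster BCFIQXZ
final tree: ((((B:143/12,Q:-23/12):59/16,F:61/16):23/16,(C:-1/10,X:31/10):149/16):67/32,(I:-9/8,Z:105/8):67/32)
total length: 759/16

759/16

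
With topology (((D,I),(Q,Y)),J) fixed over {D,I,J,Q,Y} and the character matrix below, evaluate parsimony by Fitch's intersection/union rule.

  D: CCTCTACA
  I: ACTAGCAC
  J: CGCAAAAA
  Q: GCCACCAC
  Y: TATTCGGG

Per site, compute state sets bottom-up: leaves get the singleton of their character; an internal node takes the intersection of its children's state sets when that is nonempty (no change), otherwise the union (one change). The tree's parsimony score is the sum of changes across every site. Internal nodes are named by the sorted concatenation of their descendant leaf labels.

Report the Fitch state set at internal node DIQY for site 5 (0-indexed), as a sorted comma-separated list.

C

DI@0: {C} ∪ {A} = {A,C} (union, +1)
QY@0: {G} ∪ {T} = {G,T} (union, +1)
DIQY@0: {A,C} ∪ {G,T} = {A,C,G,T} (union, +1)
DIJQY@0: {A,C,G,T} ∩ {C} = {C} (intersection, +0)
DI@1: {C} ∩ {C} = {C} (intersection, +0)
QY@1: {C} ∪ {A} = {A,C} (union, +1)
DIQY@1: {C} ∩ {A,C} = {C} (intersection, +0)
DIJQY@1: {C} ∪ {G} = {C,G} (union, +1)
DI@2: {T} ∩ {T} = {T} (intersection, +0)
QY@2: {C} ∪ {T} = {C,T} (union, +1)
DIQY@2: {T} ∩ {C,T} = {T} (intersection, +0)
DIJQY@2: {T} ∪ {C} = {C,T} (union, +1)
DI@3: {C} ∪ {A} = {A,C} (union, +1)
QY@3: {A} ∪ {T} = {A,T} (union, +1)
DIQY@3: {A,C} ∩ {A,T} = {A} (intersection, +0)
DIJQY@3: {A} ∩ {A} = {A} (intersection, +0)
DI@4: {T} ∪ {G} = {G,T} (union, +1)
QY@4: {C} ∩ {C} = {C} (intersection, +0)
DIQY@4: {G,T} ∪ {C} = {C,G,T} (union, +1)
DIJQY@4: {C,G,T} ∪ {A} = {A,C,G,T} (union, +1)
DI@5: {A} ∪ {C} = {A,C} (union, +1)
QY@5: {C} ∪ {G} = {C,G} (union, +1)
DIQY@5: {A,C} ∩ {C,G} = {C} (intersection, +0)
DIJQY@5: {C} ∪ {A} = {A,C} (union, +1)
DI@6: {C} ∪ {A} = {A,C} (union, +1)
QY@6: {A} ∪ {G} = {A,G} (union, +1)
DIQY@6: {A,C} ∩ {A,G} = {A} (intersection, +0)
DIJQY@6: {A} ∩ {A} = {A} (intersection, +0)
DI@7: {A} ∪ {C} = {A,C} (union, +1)
QY@7: {C} ∪ {G} = {C,G} (union, +1)
DIQY@7: {A,C} ∩ {C,G} = {C} (intersection, +0)
DIJQY@7: {C} ∪ {A} = {A,C} (union, +1)
per-site changes: [3, 2, 2, 2, 3, 3, 2, 3]; total = 20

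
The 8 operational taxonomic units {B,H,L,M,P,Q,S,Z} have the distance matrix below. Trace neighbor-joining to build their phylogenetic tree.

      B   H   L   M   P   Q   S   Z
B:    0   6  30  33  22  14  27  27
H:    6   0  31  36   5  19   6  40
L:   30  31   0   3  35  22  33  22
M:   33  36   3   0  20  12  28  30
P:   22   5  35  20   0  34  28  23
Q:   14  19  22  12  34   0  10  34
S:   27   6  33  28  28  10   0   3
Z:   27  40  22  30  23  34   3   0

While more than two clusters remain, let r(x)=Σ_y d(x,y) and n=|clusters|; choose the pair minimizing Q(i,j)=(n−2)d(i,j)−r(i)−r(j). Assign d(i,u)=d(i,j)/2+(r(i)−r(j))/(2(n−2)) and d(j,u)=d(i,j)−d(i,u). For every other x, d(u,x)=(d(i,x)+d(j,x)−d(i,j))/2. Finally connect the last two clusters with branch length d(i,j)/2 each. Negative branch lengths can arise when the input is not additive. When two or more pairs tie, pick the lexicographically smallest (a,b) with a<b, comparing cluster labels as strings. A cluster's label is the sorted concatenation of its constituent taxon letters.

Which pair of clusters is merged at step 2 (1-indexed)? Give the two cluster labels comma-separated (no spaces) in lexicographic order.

S,Z

step 1: merge (L,M) at d=3, Q=-320; branch lengths L→8/3, M→1/3; new cluster LM
  updated: d(B,LM)=30, d(H,LM)=32, d(LM,P)=26, d(LM,Q)=31/2, d(LM,S)=29, d(LM,Z)=49/2
step 2: merge (S,Z) at d=3, Q=-479/2; branch lengths S→-67/20, Z→127/20; new cluster SZ
  updated: d(B,SZ)=51/2, d(H,SZ)=43/2, d(LM,SZ)=101/4, d(P,SZ)=24, d(Q,SZ)=41/2
step 3: merge (H,P) at d=5, Q=-349/2; branch lengths H→-15/16, P→95/16; new cluster HP
  updated: d(B,HP)=23/2, d(HP,LM)=53/2, d(HP,Q)=24, d(HP,SZ)=81/4
step 4: merge (B,HP) at d=23/2, Q=-515/4; branch lengths B→133/24, HP→143/24; new cluster BHP
  updated: d(BHP,LM)=45/2, d(BHP,Q)=53/4, d(BHP,SZ)=137/8
step 5: merge (BHP,SZ) at d=137/8, Q=-163/2; branch lengths BHP→97/16, SZ→177/16; new cluster BHPSZ
  updated: d(BHPSZ,LM)=245/16, d(BHPSZ,Q)=133/16
step 6: merge (BHPSZ,LM) at d=245/16, Q=-313/8; branch lengths BHPSZ→65/16, LM→45/4; new cluster BHLMPSZ
  updated: d(BHLMPSZ,Q)=17/4
step 7: merge (BHLMPSZ,Q) at d=17/4; branch lengths BHLMPSZ→17/8, Q→17/8; new cluster BHLMPQSZ
final tree: ((((B:133/24,(H:-15/16,P:95/16):143/24):97/16,(S:-67/20,Z:127/20):177/16):65/16,(L:8/3,M:1/3):45/4):17/8,Q:17/8)
total length: 947/16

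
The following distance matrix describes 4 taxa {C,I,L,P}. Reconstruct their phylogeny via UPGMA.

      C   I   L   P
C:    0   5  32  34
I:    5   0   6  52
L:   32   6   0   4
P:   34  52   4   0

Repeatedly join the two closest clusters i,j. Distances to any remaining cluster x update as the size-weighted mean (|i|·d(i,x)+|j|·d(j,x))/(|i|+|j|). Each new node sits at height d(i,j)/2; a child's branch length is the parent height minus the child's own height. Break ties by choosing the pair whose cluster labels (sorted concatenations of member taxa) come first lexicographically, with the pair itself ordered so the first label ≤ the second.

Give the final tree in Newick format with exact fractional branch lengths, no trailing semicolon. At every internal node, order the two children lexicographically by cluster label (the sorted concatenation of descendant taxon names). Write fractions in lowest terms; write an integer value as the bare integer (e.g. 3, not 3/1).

iteration 1: select L,P (d=4); attach at lengths (2, 2); label the merged cluster LP
  updated: d(C,LP)=33, d(I,LP)=29
iteration 2: select C,I (d=5); attach at lengths (5/2, 5/2); label the merged cluster CI
  updated: d(CI,LP)=31
iteration 3: select CI,LP (d=31); attach at lengths (13, 27/2); label the merged cluster CILP
final tree: ((C:5/2,I:5/2):13,(L:2,P:2):27/2)
total length: 71/2

((C:5/2,I:5/2):13,(L:2,P:2):27/2)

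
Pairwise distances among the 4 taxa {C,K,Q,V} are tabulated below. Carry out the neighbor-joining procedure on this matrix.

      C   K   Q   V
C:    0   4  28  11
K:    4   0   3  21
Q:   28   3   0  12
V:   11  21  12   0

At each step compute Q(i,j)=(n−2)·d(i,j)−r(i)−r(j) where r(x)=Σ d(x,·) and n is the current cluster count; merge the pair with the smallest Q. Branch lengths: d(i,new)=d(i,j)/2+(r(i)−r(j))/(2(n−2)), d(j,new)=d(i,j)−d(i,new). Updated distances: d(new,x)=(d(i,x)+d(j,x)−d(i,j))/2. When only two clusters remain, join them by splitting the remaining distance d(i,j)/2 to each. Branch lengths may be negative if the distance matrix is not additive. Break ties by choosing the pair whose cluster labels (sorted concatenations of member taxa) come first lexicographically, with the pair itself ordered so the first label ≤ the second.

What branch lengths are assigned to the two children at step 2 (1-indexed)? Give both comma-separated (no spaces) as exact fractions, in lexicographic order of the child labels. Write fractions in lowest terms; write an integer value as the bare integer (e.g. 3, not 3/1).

step 1: merge (C,V) at d=11, Q=-65; branch lengths C→21/4, V→23/4; new cluster CV
  updated: d(CV,K)=7, d(CV,Q)=29/2
step 2: merge (CV,K) at d=7, Q=-49/2; branch lengths CV→37/4, K→-9/4; new cluster CKV
  updated: d(CKV,Q)=21/4
step 3: merge (CKV,Q) at d=21/4; branch lengths CKV→21/8, Q→21/8; new cluster CKQV
final tree: (((C:21/4,V:23/4):37/4,K:-9/4):21/8,Q:21/8)
total length: 93/4

37/4,-9/4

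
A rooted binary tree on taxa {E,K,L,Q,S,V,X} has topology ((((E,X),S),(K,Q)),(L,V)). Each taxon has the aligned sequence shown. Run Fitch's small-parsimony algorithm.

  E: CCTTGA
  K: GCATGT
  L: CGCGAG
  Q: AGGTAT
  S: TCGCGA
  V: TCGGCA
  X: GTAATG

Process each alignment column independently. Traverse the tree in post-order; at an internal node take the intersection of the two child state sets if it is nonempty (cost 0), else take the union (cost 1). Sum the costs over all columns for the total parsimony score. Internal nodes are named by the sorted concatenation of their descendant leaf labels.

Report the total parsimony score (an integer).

EX@0: {C} ∪ {G} = {C,G} (union, +1)
ESX@0: {C,G} ∪ {T} = {C,G,T} (union, +1)
KQ@0: {G} ∪ {A} = {A,G} (union, +1)
EKQSX@0: {C,G,T} ∩ {A,G} = {G} (intersection, +0)
LV@0: {C} ∪ {T} = {C,T} (union, +1)
EKLQSVX@0: {G} ∪ {C,T} = {C,G,T} (union, +1)
EX@1: {C} ∪ {T} = {C,T} (union, +1)
ESX@1: {C,T} ∩ {C} = {C} (intersection, +0)
KQ@1: {C} ∪ {G} = {C,G} (union, +1)
EKQSX@1: {C} ∩ {C,G} = {C} (intersection, +0)
LV@1: {G} ∪ {C} = {C,G} (union, +1)
EKLQSVX@1: {C} ∩ {C,G} = {C} (intersection, +0)
EX@2: {T} ∪ {A} = {A,T} (union, +1)
ESX@2: {A,T} ∪ {G} = {A,G,T} (union, +1)
KQ@2: {A} ∪ {G} = {A,G} (union, +1)
EKQSX@2: {A,G,T} ∩ {A,G} = {A,G} (intersection, +0)
LV@2: {C} ∪ {G} = {C,G} (union, +1)
EKLQSVX@2: {A,G} ∩ {C,G} = {G} (intersection, +0)
EX@3: {T} ∪ {A} = {A,T} (union, +1)
ESX@3: {A,T} ∪ {C} = {A,C,T} (union, +1)
KQ@3: {T} ∩ {T} = {T} (intersection, +0)
EKQSX@3: {A,C,T} ∩ {T} = {T} (intersection, +0)
LV@3: {G} ∩ {G} = {G} (intersection, +0)
EKLQSVX@3: {T} ∪ {G} = {G,T} (union, +1)
EX@4: {G} ∪ {T} = {G,T} (union, +1)
ESX@4: {G,T} ∩ {G} = {G} (intersection, +0)
KQ@4: {G} ∪ {A} = {A,G} (union, +1)
EKQSX@4: {G} ∩ {A,G} = {G} (intersection, +0)
LV@4: {A} ∪ {C} = {A,C} (union, +1)
EKLQSVX@4: {G} ∪ {A,C} = {A,C,G} (union, +1)
EX@5: {A} ∪ {G} = {A,G} (union, +1)
ESX@5: {A,G} ∩ {A} = {A} (intersection, +0)
KQ@5: {T} ∩ {T} = {T} (intersection, +0)
EKQSX@5: {A} ∪ {T} = {A,T} (union, +1)
LV@5: {G} ∪ {A} = {A,G} (union, +1)
EKLQSVX@5: {A,T} ∩ {A,G} = {A} (intersection, +0)
per-site changes: [5, 3, 4, 3, 4, 3]; total = 22

22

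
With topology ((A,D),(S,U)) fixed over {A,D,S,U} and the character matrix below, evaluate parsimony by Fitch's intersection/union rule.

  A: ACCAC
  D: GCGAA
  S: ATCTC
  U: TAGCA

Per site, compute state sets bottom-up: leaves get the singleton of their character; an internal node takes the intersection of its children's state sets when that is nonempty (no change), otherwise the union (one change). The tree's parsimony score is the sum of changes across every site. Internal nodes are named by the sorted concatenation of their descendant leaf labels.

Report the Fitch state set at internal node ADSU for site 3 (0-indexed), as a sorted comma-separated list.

A,C,T

site 0, node AD: A={A} ∪ D={G} → {A,G} (+1)
site 0, node SU: S={A} ∪ U={T} → {A,T} (+1)
site 0, node ADSU: AD={A,G} ∩ SU={A,T} → {A} (+0)
site 1, node AD: A={C} ∩ D={C} → {C} (+0)
site 1, node SU: S={T} ∪ U={A} → {A,T} (+1)
site 1, node ADSU: AD={C} ∪ SU={A,T} → {A,C,T} (+1)
site 2, node AD: A={C} ∪ D={G} → {C,G} (+1)
site 2, node SU: S={C} ∪ U={G} → {C,G} (+1)
site 2, node ADSU: AD={C,G} ∩ SU={C,G} → {C,G} (+0)
site 3, node AD: A={A} ∩ D={A} → {A} (+0)
site 3, node SU: S={T} ∪ U={C} → {C,T} (+1)
site 3, node ADSU: AD={A} ∪ SU={C,T} → {A,C,T} (+1)
site 4, node AD: A={C} ∪ D={A} → {A,C} (+1)
site 4, node SU: S={C} ∪ U={A} → {A,C} (+1)
site 4, node ADSU: AD={A,C} ∩ SU={A,C} → {A,C} (+0)
per-site changes: [2, 2, 2, 2, 2]; total = 10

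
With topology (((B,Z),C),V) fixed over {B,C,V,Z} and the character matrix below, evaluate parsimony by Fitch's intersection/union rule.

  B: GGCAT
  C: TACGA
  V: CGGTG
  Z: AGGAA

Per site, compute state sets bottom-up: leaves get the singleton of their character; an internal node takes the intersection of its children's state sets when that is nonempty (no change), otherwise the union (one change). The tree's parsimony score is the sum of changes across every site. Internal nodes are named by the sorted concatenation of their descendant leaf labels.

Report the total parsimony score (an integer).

10

[col 0] BZ: children B:{G}, Z:{A} ∪→ {A,G}; cost 1
[col 0] BCZ: children BZ:{A,G}, C:{T} ∪→ {A,G,T}; cost 1
[col 0] BCVZ: children BCZ:{A,G,T}, V:{C} ∪→ {A,C,G,T}; cost 1
[col 1] BZ: children B:{G}, Z:{G} ∩→ {G}; cost 0
[col 1] BCZ: children BZ:{G}, C:{A} ∪→ {A,G}; cost 1
[col 1] BCVZ: children BCZ:{A,G}, V:{G} ∩→ {G}; cost 0
[col 2] BZ: children B:{C}, Z:{G} ∪→ {C,G}; cost 1
[col 2] BCZ: children BZ:{C,G}, C:{C} ∩→ {C}; cost 0
[col 2] BCVZ: children BCZ:{C}, V:{G} ∪→ {C,G}; cost 1
[col 3] BZ: children B:{A}, Z:{A} ∩→ {A}; cost 0
[col 3] BCZ: children BZ:{A}, C:{G} ∪→ {A,G}; cost 1
[col 3] BCVZ: children BCZ:{A,G}, V:{T} ∪→ {A,G,T}; cost 1
[col 4] BZ: children B:{T}, Z:{A} ∪→ {A,T}; cost 1
[col 4] BCZ: children BZ:{A,T}, C:{A} ∩→ {A}; cost 0
[col 4] BCVZ: children BCZ:{A}, V:{G} ∪→ {A,G}; cost 1
per-site changes: [3, 1, 2, 2, 2]; total = 10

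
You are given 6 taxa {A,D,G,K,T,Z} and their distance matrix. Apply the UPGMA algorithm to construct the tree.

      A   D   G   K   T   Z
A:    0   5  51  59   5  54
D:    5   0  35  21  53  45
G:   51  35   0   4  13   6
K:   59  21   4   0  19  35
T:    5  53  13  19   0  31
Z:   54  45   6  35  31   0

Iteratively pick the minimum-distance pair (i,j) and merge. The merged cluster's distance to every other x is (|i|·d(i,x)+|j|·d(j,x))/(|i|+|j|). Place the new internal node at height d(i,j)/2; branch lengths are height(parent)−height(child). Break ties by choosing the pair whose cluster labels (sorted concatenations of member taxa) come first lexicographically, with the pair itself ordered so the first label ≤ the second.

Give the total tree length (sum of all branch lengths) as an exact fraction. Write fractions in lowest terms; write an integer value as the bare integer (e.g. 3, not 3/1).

519/8

1. join G+K (d=4) ⇒ GK; edges |G|=2, |K|=2
  updated: d(A,GK)=55, d(D,GK)=28, d(GK,T)=16, d(GK,Z)=41/2
2. join A+D (d=5) ⇒ AD; edges |A|=5/2, |D|=5/2
  updated: d(AD,GK)=83/2, d(AD,T)=29, d(AD,Z)=99/2
3. join GK+T (d=16) ⇒ GKT; edges |GK|=6, |T|=8
  updated: d(AD,GKT)=112/3, d(GKT,Z)=24
4. join GKT+Z (d=24) ⇒ GKTZ; edges |GKT|=4, |Z|=12
  updated: d(AD,GKTZ)=323/8
5. join AD+GKTZ (d=323/8) ⇒ ADGKTZ; edges |AD|=283/16, |GKTZ|=131/16
final tree: ((A:5/2,D:5/2):283/16,(((G:2,K:2):6,T:8):4,Z:12):131/16)
total length: 519/8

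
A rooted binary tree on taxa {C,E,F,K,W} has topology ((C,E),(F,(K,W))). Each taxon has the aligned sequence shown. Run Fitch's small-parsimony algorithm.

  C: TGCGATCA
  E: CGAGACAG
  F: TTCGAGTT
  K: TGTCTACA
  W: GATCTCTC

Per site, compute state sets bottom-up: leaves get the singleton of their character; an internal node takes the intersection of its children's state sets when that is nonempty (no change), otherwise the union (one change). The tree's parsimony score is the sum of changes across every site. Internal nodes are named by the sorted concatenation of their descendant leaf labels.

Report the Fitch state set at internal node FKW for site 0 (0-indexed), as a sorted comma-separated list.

T

CE@0: {T} ∪ {C} = {C,T} (union, +1)
KW@0: {T} ∪ {G} = {G,T} (union, +1)
FKW@0: {T} ∩ {G,T} = {T} (intersection, +0)
CEFKW@0: {C,T} ∩ {T} = {T} (intersection, +0)
CE@1: {G} ∩ {G} = {G} (intersection, +0)
KW@1: {G} ∪ {A} = {A,G} (union, +1)
FKW@1: {T} ∪ {A,G} = {A,G,T} (union, +1)
CEFKW@1: {G} ∩ {A,G,T} = {G} (intersection, +0)
CE@2: {C} ∪ {A} = {A,C} (union, +1)
KW@2: {T} ∩ {T} = {T} (intersection, +0)
FKW@2: {C} ∪ {T} = {C,T} (union, +1)
CEFKW@2: {A,C} ∩ {C,T} = {C} (intersection, +0)
CE@3: {G} ∩ {G} = {G} (intersection, +0)
KW@3: {C} ∩ {C} = {C} (intersection, +0)
FKW@3: {G} ∪ {C} = {C,G} (union, +1)
CEFKW@3: {G} ∩ {C,G} = {G} (intersection, +0)
CE@4: {A} ∩ {A} = {A} (intersection, +0)
KW@4: {T} ∩ {T} = {T} (intersection, +0)
FKW@4: {A} ∪ {T} = {A,T} (union, +1)
CEFKW@4: {A} ∩ {A,T} = {A} (intersection, +0)
CE@5: {T} ∪ {C} = {C,T} (union, +1)
KW@5: {A} ∪ {C} = {A,C} (union, +1)
FKW@5: {G} ∪ {A,C} = {A,C,G} (union, +1)
CEFKW@5: {C,T} ∩ {A,C,G} = {C} (intersection, +0)
CE@6: {C} ∪ {A} = {A,C} (union, +1)
KW@6: {C} ∪ {T} = {C,T} (union, +1)
FKW@6: {T} ∩ {C,T} = {T} (intersection, +0)
CEFKW@6: {A,C} ∪ {T} = {A,C,T} (union, +1)
CE@7: {A} ∪ {G} = {A,G} (union, +1)
KW@7: {A} ∪ {C} = {A,C} (union, +1)
FKW@7: {T} ∪ {A,C} = {A,C,T} (union, +1)
CEFKW@7: {A,G} ∩ {A,C,T} = {A} (intersection, +0)
per-site changes: [2, 2, 2, 1, 1, 3, 3, 3]; total = 17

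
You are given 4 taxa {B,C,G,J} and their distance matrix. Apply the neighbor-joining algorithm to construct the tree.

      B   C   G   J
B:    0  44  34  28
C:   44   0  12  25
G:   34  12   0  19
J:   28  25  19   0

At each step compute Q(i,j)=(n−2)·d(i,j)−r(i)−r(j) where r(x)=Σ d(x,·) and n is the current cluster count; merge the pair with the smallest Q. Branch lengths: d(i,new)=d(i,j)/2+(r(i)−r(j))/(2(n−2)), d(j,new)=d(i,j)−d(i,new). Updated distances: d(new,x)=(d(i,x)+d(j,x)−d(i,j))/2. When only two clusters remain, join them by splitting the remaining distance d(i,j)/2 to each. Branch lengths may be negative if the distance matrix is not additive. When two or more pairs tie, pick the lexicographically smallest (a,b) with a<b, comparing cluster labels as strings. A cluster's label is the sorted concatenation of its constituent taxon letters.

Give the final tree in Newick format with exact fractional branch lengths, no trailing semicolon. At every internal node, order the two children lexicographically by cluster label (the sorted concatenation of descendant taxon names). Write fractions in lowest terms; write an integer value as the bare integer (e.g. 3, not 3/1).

iteration 1: select B,J (d=28, Q=-122); attach at lengths (45/2, 11/2); label the merged cluster BJ
  updated: d(BJ,C)=41/2, d(BJ,G)=25/2
iteration 2: select BJ,C (d=41/2, Q=-45); attach at lengths (21/2, 10); label the merged cluster BCJ
  updated: d(BCJ,G)=2
iteration 3: select BCJ,G (d=2); attach at lengths (1, 1); label the merged cluster BCGJ
final tree: (((B:45/2,J:11/2):21/2,C:10):1,G:1)
total length: 101/2

(((B:45/2,J:11/2):21/2,C:10):1,G:1)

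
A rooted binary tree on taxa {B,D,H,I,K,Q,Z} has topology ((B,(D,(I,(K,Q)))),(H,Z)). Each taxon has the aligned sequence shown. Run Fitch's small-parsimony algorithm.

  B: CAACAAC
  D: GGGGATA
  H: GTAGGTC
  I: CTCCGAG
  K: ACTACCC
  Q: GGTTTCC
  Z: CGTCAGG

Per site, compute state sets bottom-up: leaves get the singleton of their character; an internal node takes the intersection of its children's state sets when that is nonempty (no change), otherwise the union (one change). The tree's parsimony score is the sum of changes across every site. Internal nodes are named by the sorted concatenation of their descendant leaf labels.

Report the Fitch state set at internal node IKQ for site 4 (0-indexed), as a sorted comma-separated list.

C,G,T

site 0, node KQ: K={A} ∪ Q={G} → {A,G} (+1)
site 0, node IKQ: I={C} ∪ KQ={A,G} → {A,C,G} (+1)
site 0, node DIKQ: D={G} ∩ IKQ={A,C,G} → {G} (+0)
site 0, node BDIKQ: B={C} ∪ DIKQ={G} → {C,G} (+1)
site 0, node HZ: H={G} ∪ Z={C} → {C,G} (+1)
site 0, node BDHIKQZ: BDIKQ={C,G} ∩ HZ={C,G} → {C,G} (+0)
site 1, node KQ: K={C} ∪ Q={G} → {C,G} (+1)
site 1, node IKQ: I={T} ∪ KQ={C,G} → {C,G,T} (+1)
site 1, node DIKQ: D={G} ∩ IKQ={C,G,T} → {G} (+0)
site 1, node BDIKQ: B={A} ∪ DIKQ={G} → {A,G} (+1)
site 1, node HZ: H={T} ∪ Z={G} → {G,T} (+1)
site 1, node BDHIKQZ: BDIKQ={A,G} ∩ HZ={G,T} → {G} (+0)
site 2, node KQ: K={T} ∩ Q={T} → {T} (+0)
site 2, node IKQ: I={C} ∪ KQ={T} → {C,T} (+1)
site 2, node DIKQ: D={G} ∪ IKQ={C,T} → {C,G,T} (+1)
site 2, node BDIKQ: B={A} ∪ DIKQ={C,G,T} → {A,C,G,T} (+1)
site 2, node HZ: H={A} ∪ Z={T} → {A,T} (+1)
site 2, node BDHIKQZ: BDIKQ={A,C,G,T} ∩ HZ={A,T} → {A,T} (+0)
site 3, node KQ: K={A} ∪ Q={T} → {A,T} (+1)
site 3, node IKQ: I={C} ∪ KQ={A,T} → {A,C,T} (+1)
site 3, node DIKQ: D={G} ∪ IKQ={A,C,T} → {A,C,G,T} (+1)
site 3, node BDIKQ: B={C} ∩ DIKQ={A,C,G,T} → {C} (+0)
site 3, node HZ: H={G} ∪ Z={C} → {C,G} (+1)
site 3, node BDHIKQZ: BDIKQ={C} ∩ HZ={C,G} → {C} (+0)
site 4, node KQ: K={C} ∪ Q={T} → {C,T} (+1)
site 4, node IKQ: I={G} ∪ KQ={C,T} → {C,G,T} (+1)
site 4, node DIKQ: D={A} ∪ IKQ={C,G,T} → {A,C,G,T} (+1)
site 4, node BDIKQ: B={A} ∩ DIKQ={A,C,G,T} → {A} (+0)
site 4, node HZ: H={G} ∪ Z={A} → {A,G} (+1)
site 4, node BDHIKQZ: BDIKQ={A} ∩ HZ={A,G} → {A} (+0)
site 5, node KQ: K={C} ∩ Q={C} → {C} (+0)
site 5, node IKQ: I={A} ∪ KQ={C} → {A,C} (+1)
site 5, node DIKQ: D={T} ∪ IKQ={A,C} → {A,C,T} (+1)
site 5, node BDIKQ: B={A} ∩ DIKQ={A,C,T} → {A} (+0)
site 5, node HZ: H={T} ∪ Z={G} → {G,T} (+1)
site 5, node BDHIKQZ: BDIKQ={A} ∪ HZ={G,T} → {A,G,T} (+1)
site 6, node KQ: K={C} ∩ Q={C} → {C} (+0)
site 6, node IKQ: I={G} ∪ KQ={C} → {C,G} (+1)
site 6, node DIKQ: D={A} ∪ IKQ={C,G} → {A,C,G} (+1)
site 6, node BDIKQ: B={C} ∩ DIKQ={A,C,G} → {C} (+0)
site 6, node HZ: H={C} ∪ Z={G} → {C,G} (+1)
site 6, node BDHIKQZ: BDIKQ={C} ∩ HZ={C,G} → {C} (+0)
per-site changes: [4, 4, 4, 4, 4, 4, 3]; total = 27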